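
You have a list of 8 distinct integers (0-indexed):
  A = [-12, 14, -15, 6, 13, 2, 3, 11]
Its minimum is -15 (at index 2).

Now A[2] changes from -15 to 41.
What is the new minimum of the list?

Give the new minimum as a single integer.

Answer: -12

Derivation:
Old min = -15 (at index 2)
Change: A[2] -15 -> 41
Changed element WAS the min. Need to check: is 41 still <= all others?
  Min of remaining elements: -12
  New min = min(41, -12) = -12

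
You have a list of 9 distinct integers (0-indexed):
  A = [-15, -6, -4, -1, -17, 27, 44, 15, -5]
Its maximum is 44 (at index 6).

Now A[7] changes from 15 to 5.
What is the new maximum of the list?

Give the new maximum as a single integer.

Old max = 44 (at index 6)
Change: A[7] 15 -> 5
Changed element was NOT the old max.
  New max = max(old_max, new_val) = max(44, 5) = 44

Answer: 44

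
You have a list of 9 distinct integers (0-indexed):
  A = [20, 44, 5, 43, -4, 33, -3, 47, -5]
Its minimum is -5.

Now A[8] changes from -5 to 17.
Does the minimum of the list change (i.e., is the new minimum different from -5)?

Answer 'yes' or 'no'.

Answer: yes

Derivation:
Old min = -5
Change: A[8] -5 -> 17
Changed element was the min; new min must be rechecked.
New min = -4; changed? yes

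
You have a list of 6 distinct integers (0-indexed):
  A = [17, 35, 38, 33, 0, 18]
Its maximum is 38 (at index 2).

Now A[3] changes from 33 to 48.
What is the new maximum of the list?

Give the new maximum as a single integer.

Answer: 48

Derivation:
Old max = 38 (at index 2)
Change: A[3] 33 -> 48
Changed element was NOT the old max.
  New max = max(old_max, new_val) = max(38, 48) = 48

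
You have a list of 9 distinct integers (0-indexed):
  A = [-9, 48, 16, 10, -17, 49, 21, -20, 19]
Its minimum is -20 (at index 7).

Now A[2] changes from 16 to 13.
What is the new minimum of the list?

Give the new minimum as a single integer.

Answer: -20

Derivation:
Old min = -20 (at index 7)
Change: A[2] 16 -> 13
Changed element was NOT the old min.
  New min = min(old_min, new_val) = min(-20, 13) = -20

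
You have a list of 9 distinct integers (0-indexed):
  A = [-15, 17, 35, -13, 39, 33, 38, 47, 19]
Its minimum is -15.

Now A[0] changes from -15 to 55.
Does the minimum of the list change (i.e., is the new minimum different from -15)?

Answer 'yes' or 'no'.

Old min = -15
Change: A[0] -15 -> 55
Changed element was the min; new min must be rechecked.
New min = -13; changed? yes

Answer: yes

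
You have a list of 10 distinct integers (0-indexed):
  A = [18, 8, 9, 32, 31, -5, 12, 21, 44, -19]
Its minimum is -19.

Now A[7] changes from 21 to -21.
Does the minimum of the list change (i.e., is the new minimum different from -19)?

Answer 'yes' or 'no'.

Answer: yes

Derivation:
Old min = -19
Change: A[7] 21 -> -21
Changed element was NOT the min; min changes only if -21 < -19.
New min = -21; changed? yes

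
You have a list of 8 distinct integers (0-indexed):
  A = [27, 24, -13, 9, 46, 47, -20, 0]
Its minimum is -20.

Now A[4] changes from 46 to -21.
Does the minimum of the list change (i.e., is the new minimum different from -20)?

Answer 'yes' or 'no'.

Answer: yes

Derivation:
Old min = -20
Change: A[4] 46 -> -21
Changed element was NOT the min; min changes only if -21 < -20.
New min = -21; changed? yes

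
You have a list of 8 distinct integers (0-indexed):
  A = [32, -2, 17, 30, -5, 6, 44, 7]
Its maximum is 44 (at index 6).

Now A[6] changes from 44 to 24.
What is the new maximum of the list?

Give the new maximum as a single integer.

Answer: 32

Derivation:
Old max = 44 (at index 6)
Change: A[6] 44 -> 24
Changed element WAS the max -> may need rescan.
  Max of remaining elements: 32
  New max = max(24, 32) = 32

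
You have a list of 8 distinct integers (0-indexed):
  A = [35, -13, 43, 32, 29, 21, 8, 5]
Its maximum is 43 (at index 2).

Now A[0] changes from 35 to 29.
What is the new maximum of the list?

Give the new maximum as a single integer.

Old max = 43 (at index 2)
Change: A[0] 35 -> 29
Changed element was NOT the old max.
  New max = max(old_max, new_val) = max(43, 29) = 43

Answer: 43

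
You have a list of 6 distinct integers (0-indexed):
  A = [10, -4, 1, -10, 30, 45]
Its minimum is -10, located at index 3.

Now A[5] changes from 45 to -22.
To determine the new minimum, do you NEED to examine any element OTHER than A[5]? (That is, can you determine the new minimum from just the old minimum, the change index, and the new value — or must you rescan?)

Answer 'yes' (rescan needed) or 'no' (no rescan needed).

Old min = -10 at index 3
Change at index 5: 45 -> -22
Index 5 was NOT the min. New min = min(-10, -22). No rescan of other elements needed.
Needs rescan: no

Answer: no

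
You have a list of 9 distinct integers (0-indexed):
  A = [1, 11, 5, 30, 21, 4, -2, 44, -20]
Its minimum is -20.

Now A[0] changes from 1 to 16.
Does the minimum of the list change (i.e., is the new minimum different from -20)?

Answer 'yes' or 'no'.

Answer: no

Derivation:
Old min = -20
Change: A[0] 1 -> 16
Changed element was NOT the min; min changes only if 16 < -20.
New min = -20; changed? no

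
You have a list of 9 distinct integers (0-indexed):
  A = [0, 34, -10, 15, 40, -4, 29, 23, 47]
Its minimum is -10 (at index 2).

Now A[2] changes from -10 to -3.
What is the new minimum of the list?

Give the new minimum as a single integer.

Answer: -4

Derivation:
Old min = -10 (at index 2)
Change: A[2] -10 -> -3
Changed element WAS the min. Need to check: is -3 still <= all others?
  Min of remaining elements: -4
  New min = min(-3, -4) = -4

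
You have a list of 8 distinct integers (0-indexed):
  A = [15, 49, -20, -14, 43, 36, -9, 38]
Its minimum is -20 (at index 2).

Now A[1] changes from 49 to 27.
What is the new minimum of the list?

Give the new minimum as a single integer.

Answer: -20

Derivation:
Old min = -20 (at index 2)
Change: A[1] 49 -> 27
Changed element was NOT the old min.
  New min = min(old_min, new_val) = min(-20, 27) = -20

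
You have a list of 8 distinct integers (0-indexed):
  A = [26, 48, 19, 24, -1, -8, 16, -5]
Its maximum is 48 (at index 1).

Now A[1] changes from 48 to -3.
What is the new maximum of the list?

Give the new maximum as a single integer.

Answer: 26

Derivation:
Old max = 48 (at index 1)
Change: A[1] 48 -> -3
Changed element WAS the max -> may need rescan.
  Max of remaining elements: 26
  New max = max(-3, 26) = 26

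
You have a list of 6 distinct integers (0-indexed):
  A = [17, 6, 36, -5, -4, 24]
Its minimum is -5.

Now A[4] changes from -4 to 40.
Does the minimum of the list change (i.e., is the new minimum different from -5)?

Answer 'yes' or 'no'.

Old min = -5
Change: A[4] -4 -> 40
Changed element was NOT the min; min changes only if 40 < -5.
New min = -5; changed? no

Answer: no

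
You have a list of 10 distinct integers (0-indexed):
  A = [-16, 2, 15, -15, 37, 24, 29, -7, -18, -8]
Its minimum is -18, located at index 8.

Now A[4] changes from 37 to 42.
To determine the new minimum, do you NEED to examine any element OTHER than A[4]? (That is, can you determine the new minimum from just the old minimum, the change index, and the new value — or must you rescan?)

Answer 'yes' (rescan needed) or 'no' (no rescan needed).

Answer: no

Derivation:
Old min = -18 at index 8
Change at index 4: 37 -> 42
Index 4 was NOT the min. New min = min(-18, 42). No rescan of other elements needed.
Needs rescan: no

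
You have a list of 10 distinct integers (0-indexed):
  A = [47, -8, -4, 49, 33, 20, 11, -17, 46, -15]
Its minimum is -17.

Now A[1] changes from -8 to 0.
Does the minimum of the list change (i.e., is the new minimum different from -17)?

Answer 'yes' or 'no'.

Old min = -17
Change: A[1] -8 -> 0
Changed element was NOT the min; min changes only if 0 < -17.
New min = -17; changed? no

Answer: no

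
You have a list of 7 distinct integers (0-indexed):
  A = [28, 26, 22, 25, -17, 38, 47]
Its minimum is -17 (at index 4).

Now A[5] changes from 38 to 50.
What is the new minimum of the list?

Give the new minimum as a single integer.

Answer: -17

Derivation:
Old min = -17 (at index 4)
Change: A[5] 38 -> 50
Changed element was NOT the old min.
  New min = min(old_min, new_val) = min(-17, 50) = -17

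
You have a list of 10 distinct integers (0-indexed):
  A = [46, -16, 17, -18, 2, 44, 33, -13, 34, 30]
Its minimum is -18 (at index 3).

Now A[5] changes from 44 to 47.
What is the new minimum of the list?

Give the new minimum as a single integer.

Old min = -18 (at index 3)
Change: A[5] 44 -> 47
Changed element was NOT the old min.
  New min = min(old_min, new_val) = min(-18, 47) = -18

Answer: -18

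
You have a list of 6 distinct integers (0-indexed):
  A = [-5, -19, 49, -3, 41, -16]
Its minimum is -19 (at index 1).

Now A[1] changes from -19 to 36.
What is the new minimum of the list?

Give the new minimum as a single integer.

Old min = -19 (at index 1)
Change: A[1] -19 -> 36
Changed element WAS the min. Need to check: is 36 still <= all others?
  Min of remaining elements: -16
  New min = min(36, -16) = -16

Answer: -16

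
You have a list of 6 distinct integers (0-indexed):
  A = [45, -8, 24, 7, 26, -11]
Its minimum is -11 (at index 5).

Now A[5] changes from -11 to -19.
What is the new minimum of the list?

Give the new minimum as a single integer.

Old min = -11 (at index 5)
Change: A[5] -11 -> -19
Changed element WAS the min. Need to check: is -19 still <= all others?
  Min of remaining elements: -8
  New min = min(-19, -8) = -19

Answer: -19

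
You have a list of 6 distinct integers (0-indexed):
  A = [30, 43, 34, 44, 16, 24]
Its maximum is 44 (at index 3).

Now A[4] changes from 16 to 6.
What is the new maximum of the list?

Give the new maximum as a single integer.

Answer: 44

Derivation:
Old max = 44 (at index 3)
Change: A[4] 16 -> 6
Changed element was NOT the old max.
  New max = max(old_max, new_val) = max(44, 6) = 44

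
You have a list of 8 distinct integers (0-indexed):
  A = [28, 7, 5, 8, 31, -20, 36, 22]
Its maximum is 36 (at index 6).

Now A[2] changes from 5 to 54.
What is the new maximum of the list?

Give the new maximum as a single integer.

Old max = 36 (at index 6)
Change: A[2] 5 -> 54
Changed element was NOT the old max.
  New max = max(old_max, new_val) = max(36, 54) = 54

Answer: 54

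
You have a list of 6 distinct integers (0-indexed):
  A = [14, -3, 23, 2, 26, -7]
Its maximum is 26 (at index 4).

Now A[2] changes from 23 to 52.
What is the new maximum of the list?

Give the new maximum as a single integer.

Answer: 52

Derivation:
Old max = 26 (at index 4)
Change: A[2] 23 -> 52
Changed element was NOT the old max.
  New max = max(old_max, new_val) = max(26, 52) = 52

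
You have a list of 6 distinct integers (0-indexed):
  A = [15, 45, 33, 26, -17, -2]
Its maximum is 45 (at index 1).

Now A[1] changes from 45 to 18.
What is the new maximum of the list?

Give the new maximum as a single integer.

Answer: 33

Derivation:
Old max = 45 (at index 1)
Change: A[1] 45 -> 18
Changed element WAS the max -> may need rescan.
  Max of remaining elements: 33
  New max = max(18, 33) = 33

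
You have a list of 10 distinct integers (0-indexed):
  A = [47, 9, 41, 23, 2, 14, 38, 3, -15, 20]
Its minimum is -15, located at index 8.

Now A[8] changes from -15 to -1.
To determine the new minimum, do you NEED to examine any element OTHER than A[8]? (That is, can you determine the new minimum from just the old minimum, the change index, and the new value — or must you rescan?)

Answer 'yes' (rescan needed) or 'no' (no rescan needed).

Answer: yes

Derivation:
Old min = -15 at index 8
Change at index 8: -15 -> -1
Index 8 WAS the min and new value -1 > old min -15. Must rescan other elements to find the new min.
Needs rescan: yes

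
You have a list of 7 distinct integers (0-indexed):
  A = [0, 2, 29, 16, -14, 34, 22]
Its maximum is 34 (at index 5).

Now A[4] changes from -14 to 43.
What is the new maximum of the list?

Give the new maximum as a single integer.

Old max = 34 (at index 5)
Change: A[4] -14 -> 43
Changed element was NOT the old max.
  New max = max(old_max, new_val) = max(34, 43) = 43

Answer: 43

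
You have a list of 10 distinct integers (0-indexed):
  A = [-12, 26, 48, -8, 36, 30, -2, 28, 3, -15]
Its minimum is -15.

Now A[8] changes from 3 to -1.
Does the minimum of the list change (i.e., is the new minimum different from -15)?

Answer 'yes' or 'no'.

Old min = -15
Change: A[8] 3 -> -1
Changed element was NOT the min; min changes only if -1 < -15.
New min = -15; changed? no

Answer: no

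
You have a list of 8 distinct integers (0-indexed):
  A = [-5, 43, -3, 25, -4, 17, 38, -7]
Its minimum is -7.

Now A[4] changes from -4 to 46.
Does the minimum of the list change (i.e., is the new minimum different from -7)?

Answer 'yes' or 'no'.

Old min = -7
Change: A[4] -4 -> 46
Changed element was NOT the min; min changes only if 46 < -7.
New min = -7; changed? no

Answer: no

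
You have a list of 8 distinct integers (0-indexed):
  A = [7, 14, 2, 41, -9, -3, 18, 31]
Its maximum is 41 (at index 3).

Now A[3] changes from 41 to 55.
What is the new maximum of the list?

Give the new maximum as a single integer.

Old max = 41 (at index 3)
Change: A[3] 41 -> 55
Changed element WAS the max -> may need rescan.
  Max of remaining elements: 31
  New max = max(55, 31) = 55

Answer: 55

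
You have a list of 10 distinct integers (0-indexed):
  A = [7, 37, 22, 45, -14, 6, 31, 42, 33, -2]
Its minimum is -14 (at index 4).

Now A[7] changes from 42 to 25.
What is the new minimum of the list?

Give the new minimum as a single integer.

Answer: -14

Derivation:
Old min = -14 (at index 4)
Change: A[7] 42 -> 25
Changed element was NOT the old min.
  New min = min(old_min, new_val) = min(-14, 25) = -14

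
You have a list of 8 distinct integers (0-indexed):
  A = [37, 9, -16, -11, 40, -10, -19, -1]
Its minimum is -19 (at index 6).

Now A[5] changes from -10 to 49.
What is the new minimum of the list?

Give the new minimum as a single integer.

Answer: -19

Derivation:
Old min = -19 (at index 6)
Change: A[5] -10 -> 49
Changed element was NOT the old min.
  New min = min(old_min, new_val) = min(-19, 49) = -19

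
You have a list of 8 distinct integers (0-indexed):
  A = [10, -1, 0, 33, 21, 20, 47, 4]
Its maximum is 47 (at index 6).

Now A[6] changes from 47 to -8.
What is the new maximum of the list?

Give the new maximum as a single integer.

Old max = 47 (at index 6)
Change: A[6] 47 -> -8
Changed element WAS the max -> may need rescan.
  Max of remaining elements: 33
  New max = max(-8, 33) = 33

Answer: 33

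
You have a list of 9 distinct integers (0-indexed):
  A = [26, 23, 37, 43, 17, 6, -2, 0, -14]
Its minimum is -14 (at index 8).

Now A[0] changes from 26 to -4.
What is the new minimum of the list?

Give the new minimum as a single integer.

Answer: -14

Derivation:
Old min = -14 (at index 8)
Change: A[0] 26 -> -4
Changed element was NOT the old min.
  New min = min(old_min, new_val) = min(-14, -4) = -14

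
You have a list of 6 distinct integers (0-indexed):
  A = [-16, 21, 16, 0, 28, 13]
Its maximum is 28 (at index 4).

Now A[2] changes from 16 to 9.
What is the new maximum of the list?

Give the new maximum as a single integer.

Answer: 28

Derivation:
Old max = 28 (at index 4)
Change: A[2] 16 -> 9
Changed element was NOT the old max.
  New max = max(old_max, new_val) = max(28, 9) = 28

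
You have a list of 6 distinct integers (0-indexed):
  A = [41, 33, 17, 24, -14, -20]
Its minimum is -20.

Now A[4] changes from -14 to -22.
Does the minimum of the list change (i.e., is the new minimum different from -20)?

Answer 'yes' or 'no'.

Old min = -20
Change: A[4] -14 -> -22
Changed element was NOT the min; min changes only if -22 < -20.
New min = -22; changed? yes

Answer: yes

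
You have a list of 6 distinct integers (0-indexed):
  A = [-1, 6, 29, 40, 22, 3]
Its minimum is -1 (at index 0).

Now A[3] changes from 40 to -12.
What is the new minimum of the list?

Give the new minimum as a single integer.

Answer: -12

Derivation:
Old min = -1 (at index 0)
Change: A[3] 40 -> -12
Changed element was NOT the old min.
  New min = min(old_min, new_val) = min(-1, -12) = -12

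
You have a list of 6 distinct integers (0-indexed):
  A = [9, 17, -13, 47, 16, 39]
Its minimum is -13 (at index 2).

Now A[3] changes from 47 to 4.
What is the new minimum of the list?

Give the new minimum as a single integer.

Answer: -13

Derivation:
Old min = -13 (at index 2)
Change: A[3] 47 -> 4
Changed element was NOT the old min.
  New min = min(old_min, new_val) = min(-13, 4) = -13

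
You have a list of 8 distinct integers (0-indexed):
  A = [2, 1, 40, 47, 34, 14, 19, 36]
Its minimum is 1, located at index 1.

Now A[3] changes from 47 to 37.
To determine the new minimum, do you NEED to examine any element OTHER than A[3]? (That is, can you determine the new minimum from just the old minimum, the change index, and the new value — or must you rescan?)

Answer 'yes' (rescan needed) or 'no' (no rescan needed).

Old min = 1 at index 1
Change at index 3: 47 -> 37
Index 3 was NOT the min. New min = min(1, 37). No rescan of other elements needed.
Needs rescan: no

Answer: no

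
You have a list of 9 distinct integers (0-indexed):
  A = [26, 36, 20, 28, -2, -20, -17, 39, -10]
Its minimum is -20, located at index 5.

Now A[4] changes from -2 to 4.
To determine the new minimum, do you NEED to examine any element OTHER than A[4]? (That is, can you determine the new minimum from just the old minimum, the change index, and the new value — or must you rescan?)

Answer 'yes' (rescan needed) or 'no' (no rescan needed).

Answer: no

Derivation:
Old min = -20 at index 5
Change at index 4: -2 -> 4
Index 4 was NOT the min. New min = min(-20, 4). No rescan of other elements needed.
Needs rescan: no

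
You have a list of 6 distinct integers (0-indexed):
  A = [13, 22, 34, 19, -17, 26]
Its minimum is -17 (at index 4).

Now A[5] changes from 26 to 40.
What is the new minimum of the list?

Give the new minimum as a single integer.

Answer: -17

Derivation:
Old min = -17 (at index 4)
Change: A[5] 26 -> 40
Changed element was NOT the old min.
  New min = min(old_min, new_val) = min(-17, 40) = -17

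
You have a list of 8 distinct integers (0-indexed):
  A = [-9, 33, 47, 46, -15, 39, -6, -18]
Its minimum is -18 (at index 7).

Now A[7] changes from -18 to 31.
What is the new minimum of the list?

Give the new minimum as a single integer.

Answer: -15

Derivation:
Old min = -18 (at index 7)
Change: A[7] -18 -> 31
Changed element WAS the min. Need to check: is 31 still <= all others?
  Min of remaining elements: -15
  New min = min(31, -15) = -15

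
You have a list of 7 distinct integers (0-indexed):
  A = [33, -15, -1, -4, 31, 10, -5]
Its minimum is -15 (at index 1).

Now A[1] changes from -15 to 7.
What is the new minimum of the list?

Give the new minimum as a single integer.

Answer: -5

Derivation:
Old min = -15 (at index 1)
Change: A[1] -15 -> 7
Changed element WAS the min. Need to check: is 7 still <= all others?
  Min of remaining elements: -5
  New min = min(7, -5) = -5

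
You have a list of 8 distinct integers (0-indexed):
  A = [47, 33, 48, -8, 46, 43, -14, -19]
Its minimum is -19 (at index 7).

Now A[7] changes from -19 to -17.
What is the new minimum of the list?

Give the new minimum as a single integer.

Old min = -19 (at index 7)
Change: A[7] -19 -> -17
Changed element WAS the min. Need to check: is -17 still <= all others?
  Min of remaining elements: -14
  New min = min(-17, -14) = -17

Answer: -17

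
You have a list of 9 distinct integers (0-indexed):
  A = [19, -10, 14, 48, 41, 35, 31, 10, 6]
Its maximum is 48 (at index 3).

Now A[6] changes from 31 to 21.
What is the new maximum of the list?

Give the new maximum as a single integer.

Answer: 48

Derivation:
Old max = 48 (at index 3)
Change: A[6] 31 -> 21
Changed element was NOT the old max.
  New max = max(old_max, new_val) = max(48, 21) = 48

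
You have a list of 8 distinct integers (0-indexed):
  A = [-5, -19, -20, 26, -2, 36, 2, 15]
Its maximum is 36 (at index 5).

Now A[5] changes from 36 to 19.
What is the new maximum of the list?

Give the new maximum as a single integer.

Answer: 26

Derivation:
Old max = 36 (at index 5)
Change: A[5] 36 -> 19
Changed element WAS the max -> may need rescan.
  Max of remaining elements: 26
  New max = max(19, 26) = 26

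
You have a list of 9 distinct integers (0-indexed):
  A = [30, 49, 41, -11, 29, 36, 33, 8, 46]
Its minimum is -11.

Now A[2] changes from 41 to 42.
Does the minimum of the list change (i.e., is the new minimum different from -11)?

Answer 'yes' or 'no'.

Old min = -11
Change: A[2] 41 -> 42
Changed element was NOT the min; min changes only if 42 < -11.
New min = -11; changed? no

Answer: no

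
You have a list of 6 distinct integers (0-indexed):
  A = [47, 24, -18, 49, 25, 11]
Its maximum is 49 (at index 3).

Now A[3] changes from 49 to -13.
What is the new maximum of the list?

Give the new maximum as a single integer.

Old max = 49 (at index 3)
Change: A[3] 49 -> -13
Changed element WAS the max -> may need rescan.
  Max of remaining elements: 47
  New max = max(-13, 47) = 47

Answer: 47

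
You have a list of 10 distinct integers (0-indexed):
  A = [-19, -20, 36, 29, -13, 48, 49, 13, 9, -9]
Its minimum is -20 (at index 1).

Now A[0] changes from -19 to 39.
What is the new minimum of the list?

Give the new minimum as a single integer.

Old min = -20 (at index 1)
Change: A[0] -19 -> 39
Changed element was NOT the old min.
  New min = min(old_min, new_val) = min(-20, 39) = -20

Answer: -20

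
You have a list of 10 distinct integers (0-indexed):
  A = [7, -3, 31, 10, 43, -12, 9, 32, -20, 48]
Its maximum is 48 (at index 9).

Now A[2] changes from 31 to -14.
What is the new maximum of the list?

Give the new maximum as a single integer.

Answer: 48

Derivation:
Old max = 48 (at index 9)
Change: A[2] 31 -> -14
Changed element was NOT the old max.
  New max = max(old_max, new_val) = max(48, -14) = 48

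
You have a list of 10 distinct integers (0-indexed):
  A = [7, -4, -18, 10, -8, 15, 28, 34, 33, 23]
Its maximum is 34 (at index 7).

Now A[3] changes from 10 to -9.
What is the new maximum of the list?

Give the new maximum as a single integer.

Old max = 34 (at index 7)
Change: A[3] 10 -> -9
Changed element was NOT the old max.
  New max = max(old_max, new_val) = max(34, -9) = 34

Answer: 34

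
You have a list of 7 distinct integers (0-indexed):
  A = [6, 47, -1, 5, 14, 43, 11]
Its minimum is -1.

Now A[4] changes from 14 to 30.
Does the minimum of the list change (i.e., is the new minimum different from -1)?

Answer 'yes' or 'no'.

Answer: no

Derivation:
Old min = -1
Change: A[4] 14 -> 30
Changed element was NOT the min; min changes only if 30 < -1.
New min = -1; changed? no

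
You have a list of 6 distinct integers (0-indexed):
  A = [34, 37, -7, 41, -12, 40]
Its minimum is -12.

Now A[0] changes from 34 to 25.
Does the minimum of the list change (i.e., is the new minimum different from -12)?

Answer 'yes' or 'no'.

Answer: no

Derivation:
Old min = -12
Change: A[0] 34 -> 25
Changed element was NOT the min; min changes only if 25 < -12.
New min = -12; changed? no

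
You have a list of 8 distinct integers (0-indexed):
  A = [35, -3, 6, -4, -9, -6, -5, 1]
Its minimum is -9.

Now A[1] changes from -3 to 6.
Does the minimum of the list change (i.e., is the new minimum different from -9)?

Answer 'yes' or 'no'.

Answer: no

Derivation:
Old min = -9
Change: A[1] -3 -> 6
Changed element was NOT the min; min changes only if 6 < -9.
New min = -9; changed? no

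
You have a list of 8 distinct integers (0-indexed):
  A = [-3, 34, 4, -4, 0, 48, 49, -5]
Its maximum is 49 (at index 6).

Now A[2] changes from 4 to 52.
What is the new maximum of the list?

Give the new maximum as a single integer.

Old max = 49 (at index 6)
Change: A[2] 4 -> 52
Changed element was NOT the old max.
  New max = max(old_max, new_val) = max(49, 52) = 52

Answer: 52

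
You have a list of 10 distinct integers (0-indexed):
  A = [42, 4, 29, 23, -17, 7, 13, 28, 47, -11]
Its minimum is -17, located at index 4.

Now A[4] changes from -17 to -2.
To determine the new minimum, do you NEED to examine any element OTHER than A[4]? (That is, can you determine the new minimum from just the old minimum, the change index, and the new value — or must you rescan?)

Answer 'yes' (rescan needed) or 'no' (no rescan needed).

Answer: yes

Derivation:
Old min = -17 at index 4
Change at index 4: -17 -> -2
Index 4 WAS the min and new value -2 > old min -17. Must rescan other elements to find the new min.
Needs rescan: yes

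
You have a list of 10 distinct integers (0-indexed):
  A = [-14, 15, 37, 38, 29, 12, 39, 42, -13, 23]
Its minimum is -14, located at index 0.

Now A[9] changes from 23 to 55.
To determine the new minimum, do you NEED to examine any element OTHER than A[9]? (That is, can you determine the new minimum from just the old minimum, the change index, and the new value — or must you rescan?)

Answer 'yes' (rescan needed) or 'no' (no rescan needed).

Old min = -14 at index 0
Change at index 9: 23 -> 55
Index 9 was NOT the min. New min = min(-14, 55). No rescan of other elements needed.
Needs rescan: no

Answer: no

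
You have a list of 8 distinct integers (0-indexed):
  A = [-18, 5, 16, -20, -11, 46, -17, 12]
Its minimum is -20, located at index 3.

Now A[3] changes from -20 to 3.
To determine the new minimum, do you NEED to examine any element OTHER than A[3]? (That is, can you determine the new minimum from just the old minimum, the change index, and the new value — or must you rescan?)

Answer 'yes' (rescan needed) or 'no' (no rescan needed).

Old min = -20 at index 3
Change at index 3: -20 -> 3
Index 3 WAS the min and new value 3 > old min -20. Must rescan other elements to find the new min.
Needs rescan: yes

Answer: yes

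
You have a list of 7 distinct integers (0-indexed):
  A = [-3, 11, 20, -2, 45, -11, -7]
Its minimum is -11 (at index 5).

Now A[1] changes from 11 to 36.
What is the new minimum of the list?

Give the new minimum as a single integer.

Answer: -11

Derivation:
Old min = -11 (at index 5)
Change: A[1] 11 -> 36
Changed element was NOT the old min.
  New min = min(old_min, new_val) = min(-11, 36) = -11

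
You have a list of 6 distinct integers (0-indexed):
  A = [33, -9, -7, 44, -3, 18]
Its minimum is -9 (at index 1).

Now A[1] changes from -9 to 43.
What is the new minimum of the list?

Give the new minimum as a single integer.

Answer: -7

Derivation:
Old min = -9 (at index 1)
Change: A[1] -9 -> 43
Changed element WAS the min. Need to check: is 43 still <= all others?
  Min of remaining elements: -7
  New min = min(43, -7) = -7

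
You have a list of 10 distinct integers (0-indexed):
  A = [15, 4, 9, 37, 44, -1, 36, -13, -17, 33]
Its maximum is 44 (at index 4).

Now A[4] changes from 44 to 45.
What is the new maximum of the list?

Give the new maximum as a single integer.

Old max = 44 (at index 4)
Change: A[4] 44 -> 45
Changed element WAS the max -> may need rescan.
  Max of remaining elements: 37
  New max = max(45, 37) = 45

Answer: 45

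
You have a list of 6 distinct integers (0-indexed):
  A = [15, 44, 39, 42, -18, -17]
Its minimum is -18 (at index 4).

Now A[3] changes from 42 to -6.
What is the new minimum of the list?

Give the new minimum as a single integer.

Answer: -18

Derivation:
Old min = -18 (at index 4)
Change: A[3] 42 -> -6
Changed element was NOT the old min.
  New min = min(old_min, new_val) = min(-18, -6) = -18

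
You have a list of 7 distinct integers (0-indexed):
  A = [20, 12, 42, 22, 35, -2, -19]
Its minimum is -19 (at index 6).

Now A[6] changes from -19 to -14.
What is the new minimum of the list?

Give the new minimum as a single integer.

Answer: -14

Derivation:
Old min = -19 (at index 6)
Change: A[6] -19 -> -14
Changed element WAS the min. Need to check: is -14 still <= all others?
  Min of remaining elements: -2
  New min = min(-14, -2) = -14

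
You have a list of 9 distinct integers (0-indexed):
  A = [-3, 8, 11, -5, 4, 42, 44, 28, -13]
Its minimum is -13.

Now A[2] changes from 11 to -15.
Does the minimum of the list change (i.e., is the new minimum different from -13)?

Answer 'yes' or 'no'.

Answer: yes

Derivation:
Old min = -13
Change: A[2] 11 -> -15
Changed element was NOT the min; min changes only if -15 < -13.
New min = -15; changed? yes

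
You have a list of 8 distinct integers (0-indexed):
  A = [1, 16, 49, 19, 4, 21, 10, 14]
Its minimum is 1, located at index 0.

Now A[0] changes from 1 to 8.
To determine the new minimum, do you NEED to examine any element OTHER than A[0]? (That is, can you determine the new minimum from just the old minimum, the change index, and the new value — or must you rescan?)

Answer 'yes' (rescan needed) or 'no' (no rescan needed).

Answer: yes

Derivation:
Old min = 1 at index 0
Change at index 0: 1 -> 8
Index 0 WAS the min and new value 8 > old min 1. Must rescan other elements to find the new min.
Needs rescan: yes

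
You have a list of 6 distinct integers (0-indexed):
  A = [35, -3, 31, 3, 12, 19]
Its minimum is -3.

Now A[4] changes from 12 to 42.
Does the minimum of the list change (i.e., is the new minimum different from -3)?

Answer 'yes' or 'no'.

Old min = -3
Change: A[4] 12 -> 42
Changed element was NOT the min; min changes only if 42 < -3.
New min = -3; changed? no

Answer: no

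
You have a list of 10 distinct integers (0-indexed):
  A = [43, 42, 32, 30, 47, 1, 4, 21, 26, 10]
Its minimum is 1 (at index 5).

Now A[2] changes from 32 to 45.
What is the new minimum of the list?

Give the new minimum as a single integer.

Old min = 1 (at index 5)
Change: A[2] 32 -> 45
Changed element was NOT the old min.
  New min = min(old_min, new_val) = min(1, 45) = 1

Answer: 1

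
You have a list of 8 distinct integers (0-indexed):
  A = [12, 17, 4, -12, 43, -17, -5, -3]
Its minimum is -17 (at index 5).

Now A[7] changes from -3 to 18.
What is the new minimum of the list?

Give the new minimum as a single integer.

Answer: -17

Derivation:
Old min = -17 (at index 5)
Change: A[7] -3 -> 18
Changed element was NOT the old min.
  New min = min(old_min, new_val) = min(-17, 18) = -17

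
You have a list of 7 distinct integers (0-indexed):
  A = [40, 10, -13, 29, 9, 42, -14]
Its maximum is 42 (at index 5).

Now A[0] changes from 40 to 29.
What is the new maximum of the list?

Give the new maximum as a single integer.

Old max = 42 (at index 5)
Change: A[0] 40 -> 29
Changed element was NOT the old max.
  New max = max(old_max, new_val) = max(42, 29) = 42

Answer: 42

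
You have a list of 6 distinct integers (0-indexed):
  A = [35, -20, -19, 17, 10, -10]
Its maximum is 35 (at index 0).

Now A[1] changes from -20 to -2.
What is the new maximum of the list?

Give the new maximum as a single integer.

Old max = 35 (at index 0)
Change: A[1] -20 -> -2
Changed element was NOT the old max.
  New max = max(old_max, new_val) = max(35, -2) = 35

Answer: 35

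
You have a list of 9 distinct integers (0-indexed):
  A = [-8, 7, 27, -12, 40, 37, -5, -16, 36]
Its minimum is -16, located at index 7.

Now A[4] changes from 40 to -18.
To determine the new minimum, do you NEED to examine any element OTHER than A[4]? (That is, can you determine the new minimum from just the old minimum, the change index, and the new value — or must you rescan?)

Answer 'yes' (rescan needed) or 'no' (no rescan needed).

Old min = -16 at index 7
Change at index 4: 40 -> -18
Index 4 was NOT the min. New min = min(-16, -18). No rescan of other elements needed.
Needs rescan: no

Answer: no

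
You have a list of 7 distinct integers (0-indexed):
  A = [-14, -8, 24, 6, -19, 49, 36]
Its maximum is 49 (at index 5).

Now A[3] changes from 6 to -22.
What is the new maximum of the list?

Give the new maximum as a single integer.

Old max = 49 (at index 5)
Change: A[3] 6 -> -22
Changed element was NOT the old max.
  New max = max(old_max, new_val) = max(49, -22) = 49

Answer: 49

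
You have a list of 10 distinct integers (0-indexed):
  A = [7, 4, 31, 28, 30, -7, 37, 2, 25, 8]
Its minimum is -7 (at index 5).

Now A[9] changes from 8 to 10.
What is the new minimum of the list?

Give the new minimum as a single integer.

Answer: -7

Derivation:
Old min = -7 (at index 5)
Change: A[9] 8 -> 10
Changed element was NOT the old min.
  New min = min(old_min, new_val) = min(-7, 10) = -7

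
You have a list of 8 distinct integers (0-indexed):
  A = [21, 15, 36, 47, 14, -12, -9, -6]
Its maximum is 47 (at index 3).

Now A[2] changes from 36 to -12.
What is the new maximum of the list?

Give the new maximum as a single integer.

Old max = 47 (at index 3)
Change: A[2] 36 -> -12
Changed element was NOT the old max.
  New max = max(old_max, new_val) = max(47, -12) = 47

Answer: 47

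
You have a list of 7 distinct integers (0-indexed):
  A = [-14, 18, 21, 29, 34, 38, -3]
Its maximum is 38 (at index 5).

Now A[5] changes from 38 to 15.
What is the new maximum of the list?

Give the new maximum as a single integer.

Answer: 34

Derivation:
Old max = 38 (at index 5)
Change: A[5] 38 -> 15
Changed element WAS the max -> may need rescan.
  Max of remaining elements: 34
  New max = max(15, 34) = 34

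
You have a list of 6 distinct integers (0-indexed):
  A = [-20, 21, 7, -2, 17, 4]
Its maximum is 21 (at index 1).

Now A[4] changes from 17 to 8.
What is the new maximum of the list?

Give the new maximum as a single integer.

Old max = 21 (at index 1)
Change: A[4] 17 -> 8
Changed element was NOT the old max.
  New max = max(old_max, new_val) = max(21, 8) = 21

Answer: 21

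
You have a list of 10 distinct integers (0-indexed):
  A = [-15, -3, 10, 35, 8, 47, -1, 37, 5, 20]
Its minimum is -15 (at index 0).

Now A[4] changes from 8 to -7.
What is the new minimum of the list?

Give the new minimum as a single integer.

Answer: -15

Derivation:
Old min = -15 (at index 0)
Change: A[4] 8 -> -7
Changed element was NOT the old min.
  New min = min(old_min, new_val) = min(-15, -7) = -15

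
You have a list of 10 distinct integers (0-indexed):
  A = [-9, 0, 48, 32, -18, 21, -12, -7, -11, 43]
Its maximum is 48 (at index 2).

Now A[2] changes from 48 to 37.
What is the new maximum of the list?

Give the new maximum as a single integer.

Answer: 43

Derivation:
Old max = 48 (at index 2)
Change: A[2] 48 -> 37
Changed element WAS the max -> may need rescan.
  Max of remaining elements: 43
  New max = max(37, 43) = 43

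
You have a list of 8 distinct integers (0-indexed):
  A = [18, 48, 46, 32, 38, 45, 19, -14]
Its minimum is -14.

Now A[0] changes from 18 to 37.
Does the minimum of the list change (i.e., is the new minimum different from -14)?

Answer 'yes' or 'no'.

Answer: no

Derivation:
Old min = -14
Change: A[0] 18 -> 37
Changed element was NOT the min; min changes only if 37 < -14.
New min = -14; changed? no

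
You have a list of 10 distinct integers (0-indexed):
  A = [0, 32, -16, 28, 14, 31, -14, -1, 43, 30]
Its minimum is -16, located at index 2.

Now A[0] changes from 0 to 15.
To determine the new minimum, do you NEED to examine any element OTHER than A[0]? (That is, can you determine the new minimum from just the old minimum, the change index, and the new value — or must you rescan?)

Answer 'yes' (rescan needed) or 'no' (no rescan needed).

Answer: no

Derivation:
Old min = -16 at index 2
Change at index 0: 0 -> 15
Index 0 was NOT the min. New min = min(-16, 15). No rescan of other elements needed.
Needs rescan: no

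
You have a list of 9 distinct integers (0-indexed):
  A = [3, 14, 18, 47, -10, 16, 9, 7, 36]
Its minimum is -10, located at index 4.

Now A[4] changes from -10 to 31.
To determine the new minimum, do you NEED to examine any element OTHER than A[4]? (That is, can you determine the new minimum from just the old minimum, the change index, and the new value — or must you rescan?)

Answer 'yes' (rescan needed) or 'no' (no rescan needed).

Answer: yes

Derivation:
Old min = -10 at index 4
Change at index 4: -10 -> 31
Index 4 WAS the min and new value 31 > old min -10. Must rescan other elements to find the new min.
Needs rescan: yes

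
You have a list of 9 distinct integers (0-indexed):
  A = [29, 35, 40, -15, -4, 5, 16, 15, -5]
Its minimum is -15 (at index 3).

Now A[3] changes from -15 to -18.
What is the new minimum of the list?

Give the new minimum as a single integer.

Answer: -18

Derivation:
Old min = -15 (at index 3)
Change: A[3] -15 -> -18
Changed element WAS the min. Need to check: is -18 still <= all others?
  Min of remaining elements: -5
  New min = min(-18, -5) = -18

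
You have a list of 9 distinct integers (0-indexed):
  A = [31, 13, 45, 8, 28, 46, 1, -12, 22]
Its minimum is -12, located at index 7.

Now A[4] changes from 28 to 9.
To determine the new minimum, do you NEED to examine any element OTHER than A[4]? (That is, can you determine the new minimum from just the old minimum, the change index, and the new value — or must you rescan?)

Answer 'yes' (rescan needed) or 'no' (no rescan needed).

Old min = -12 at index 7
Change at index 4: 28 -> 9
Index 4 was NOT the min. New min = min(-12, 9). No rescan of other elements needed.
Needs rescan: no

Answer: no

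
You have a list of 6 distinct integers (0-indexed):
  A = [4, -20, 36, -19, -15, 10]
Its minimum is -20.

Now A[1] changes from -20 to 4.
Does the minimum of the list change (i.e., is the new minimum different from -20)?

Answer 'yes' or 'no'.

Answer: yes

Derivation:
Old min = -20
Change: A[1] -20 -> 4
Changed element was the min; new min must be rechecked.
New min = -19; changed? yes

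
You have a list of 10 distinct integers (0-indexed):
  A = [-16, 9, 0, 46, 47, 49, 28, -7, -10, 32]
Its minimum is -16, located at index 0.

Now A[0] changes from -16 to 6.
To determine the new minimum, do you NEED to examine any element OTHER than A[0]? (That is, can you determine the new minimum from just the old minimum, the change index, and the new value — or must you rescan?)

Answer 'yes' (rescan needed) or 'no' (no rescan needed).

Answer: yes

Derivation:
Old min = -16 at index 0
Change at index 0: -16 -> 6
Index 0 WAS the min and new value 6 > old min -16. Must rescan other elements to find the new min.
Needs rescan: yes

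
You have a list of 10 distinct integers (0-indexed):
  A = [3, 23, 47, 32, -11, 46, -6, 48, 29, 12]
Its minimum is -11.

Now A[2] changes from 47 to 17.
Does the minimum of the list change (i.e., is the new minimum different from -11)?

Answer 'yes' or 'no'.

Old min = -11
Change: A[2] 47 -> 17
Changed element was NOT the min; min changes only if 17 < -11.
New min = -11; changed? no

Answer: no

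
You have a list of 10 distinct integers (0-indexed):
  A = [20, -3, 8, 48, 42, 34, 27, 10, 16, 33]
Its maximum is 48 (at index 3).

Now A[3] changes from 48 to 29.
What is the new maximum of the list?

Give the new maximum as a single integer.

Old max = 48 (at index 3)
Change: A[3] 48 -> 29
Changed element WAS the max -> may need rescan.
  Max of remaining elements: 42
  New max = max(29, 42) = 42

Answer: 42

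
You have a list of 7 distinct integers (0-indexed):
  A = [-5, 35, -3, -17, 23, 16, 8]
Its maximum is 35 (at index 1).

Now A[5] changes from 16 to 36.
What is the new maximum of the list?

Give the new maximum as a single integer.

Old max = 35 (at index 1)
Change: A[5] 16 -> 36
Changed element was NOT the old max.
  New max = max(old_max, new_val) = max(35, 36) = 36

Answer: 36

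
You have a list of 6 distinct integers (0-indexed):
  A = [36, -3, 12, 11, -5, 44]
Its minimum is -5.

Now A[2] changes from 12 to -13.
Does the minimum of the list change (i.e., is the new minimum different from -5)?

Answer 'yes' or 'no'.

Old min = -5
Change: A[2] 12 -> -13
Changed element was NOT the min; min changes only if -13 < -5.
New min = -13; changed? yes

Answer: yes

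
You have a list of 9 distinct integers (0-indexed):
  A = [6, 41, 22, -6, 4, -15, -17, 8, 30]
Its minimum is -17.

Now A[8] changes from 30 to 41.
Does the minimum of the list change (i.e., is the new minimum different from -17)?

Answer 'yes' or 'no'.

Answer: no

Derivation:
Old min = -17
Change: A[8] 30 -> 41
Changed element was NOT the min; min changes only if 41 < -17.
New min = -17; changed? no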